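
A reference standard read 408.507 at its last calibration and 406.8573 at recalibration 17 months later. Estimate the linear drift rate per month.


rate = (v2 - v1) / months
= (406.8573 - 408.507) / 17
= -1.6497 / 17
= -0.0970

-0.0970


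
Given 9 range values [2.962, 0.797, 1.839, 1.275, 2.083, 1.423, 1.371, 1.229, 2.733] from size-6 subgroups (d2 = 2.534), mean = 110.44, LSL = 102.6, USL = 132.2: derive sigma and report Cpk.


R_bar = (2.962 + 0.797 + 1.839 + 1.275 + 2.083 + 1.423 + 1.371 + 1.229 + 2.733) / 9 = 1.7457778
sigma = R_bar / d2 = 1.7457778 / 2.534 = 0.68894152
Cp = (USL - LSL)/(6*sigma) = (132.2 - 102.6)/(6*0.68894152) = 7.1607
Cpu = (132.2 - 110.44)/(3*0.68894152) = 10.5282
Cpl = (110.44 - 102.6)/(3*0.68894152) = 3.7933
Cpk = min(Cpu, Cpl) = 3.7933

3.7933


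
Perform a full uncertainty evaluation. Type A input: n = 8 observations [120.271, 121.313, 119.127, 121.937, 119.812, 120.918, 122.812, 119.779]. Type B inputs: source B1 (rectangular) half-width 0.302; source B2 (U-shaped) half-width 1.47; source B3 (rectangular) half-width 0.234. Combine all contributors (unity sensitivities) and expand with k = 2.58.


mean = (120.271 + 121.313 + 119.127 + 121.937 + 119.812 + 120.918 + 122.812 + 119.779) / 8 = 120.746125
s = sqrt(sum((x - mean)^2)/(n-1)) = 1.2359
u_A = s / sqrt(n) = 1.2359 / sqrt(8) = 0.43695664
u_B1 = 0.302 / sqrt(3) = 0.17435978
u_B2 = 1.47 / sqrt(2) = 1.039447
u_B3 = 0.234 / sqrt(3) = 0.13509996
uc = sqrt(0.43695664^2 + 0.17435978^2 + 1.039447^2 + 0.13509996^2) = 1.1489275
U = k * uc = 2.58 * 1.1489275
U = 2.9642

2.9642


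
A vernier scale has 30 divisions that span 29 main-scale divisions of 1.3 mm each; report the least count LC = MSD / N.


LC = MSD / n_div
= 1.3 / 30
= 0.0433

0.0433


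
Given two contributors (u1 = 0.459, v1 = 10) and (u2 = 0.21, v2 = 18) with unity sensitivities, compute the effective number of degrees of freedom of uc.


uc = sqrt(u1^2 + u2^2) = sqrt(0.459^2 + 0.21^2) = 0.50475836
v_eff = uc^4 / (u1^4/v1 + u2^4/v2)
= 0.50475836^4 / (0.459^4/10 + 0.21^4/18)
= 0.064913359 / 0.0045466934
v_eff = 14.2770

14.2770


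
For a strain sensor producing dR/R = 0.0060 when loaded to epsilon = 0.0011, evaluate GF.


GF = (dR/R) / epsilon
= 0.0060 / 0.0011
= 5.4545

5.4545


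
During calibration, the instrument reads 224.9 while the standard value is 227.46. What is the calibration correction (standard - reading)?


Correction = standard - reading
= 227.46 - 224.9
= 2.5600

2.5600


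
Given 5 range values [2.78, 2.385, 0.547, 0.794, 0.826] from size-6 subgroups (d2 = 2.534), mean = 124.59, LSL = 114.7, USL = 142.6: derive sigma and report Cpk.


R_bar = (2.78 + 2.385 + 0.547 + 0.794 + 0.826) / 5 = 1.4664
sigma = R_bar / d2 = 1.4664 / 2.534 = 0.57868982
Cp = (USL - LSL)/(6*sigma) = (142.6 - 114.7)/(6*0.57868982) = 8.0354
Cpu = (142.6 - 124.59)/(3*0.57868982) = 10.3740
Cpl = (124.59 - 114.7)/(3*0.57868982) = 5.6968
Cpk = min(Cpu, Cpl) = 5.6968

5.6968


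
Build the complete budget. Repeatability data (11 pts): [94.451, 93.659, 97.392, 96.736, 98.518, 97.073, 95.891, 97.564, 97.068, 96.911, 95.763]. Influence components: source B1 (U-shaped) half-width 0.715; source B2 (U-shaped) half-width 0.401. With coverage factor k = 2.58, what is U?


mean = (94.451 + 93.659 + 97.392 + 96.736 + 98.518 + 97.073 + 95.891 + 97.564 + 97.068 + 96.911 + 95.763) / 11 = 96.45690909
s = sqrt(sum((x - mean)^2)/(n-1)) = 1.4155904
u_A = s / sqrt(n) = 1.4155904 / sqrt(11) = 0.42681656
u_B1 = 0.715 / sqrt(2) = 0.50558135
u_B2 = 0.401 / sqrt(2) = 0.28354982
uc = sqrt(0.42681656^2 + 0.50558135^2 + 0.28354982^2) = 0.71985094
U = k * uc = 2.58 * 0.71985094
U = 1.8572

1.8572


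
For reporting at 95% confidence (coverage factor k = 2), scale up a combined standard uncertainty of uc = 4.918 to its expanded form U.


U = k * uc
U = 2 * 4.918
U = 9.8360

9.8360


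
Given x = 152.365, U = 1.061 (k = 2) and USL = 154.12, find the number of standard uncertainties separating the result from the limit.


u = U / k = 1.061 / 2 = 0.5305
margin = |USL - x| = |154.12 - 152.365| = 1.755
z = margin / u = 1.755 / 0.5305
z = 3.3082

3.3082


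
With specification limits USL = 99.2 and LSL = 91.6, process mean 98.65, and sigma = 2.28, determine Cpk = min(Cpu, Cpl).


Cpu = (USL - mean) / (3*sigma) = (99.2 - 98.65) / (3*2.28) = 0.0804
Cpl = (mean - LSL) / (3*sigma) = (98.65 - 91.6) / (3*2.28) = 1.0307
Cpk = min(Cpu, Cpl) = 0.0804

0.0804


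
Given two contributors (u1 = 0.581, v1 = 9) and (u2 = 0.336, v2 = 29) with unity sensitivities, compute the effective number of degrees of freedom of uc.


uc = sqrt(u1^2 + u2^2) = sqrt(0.581^2 + 0.336^2) = 0.67116093
v_eff = uc^4 / (u1^4/v1 + u2^4/v2)
= 0.67116093^4 / (0.581^4/9 + 0.336^4/29)
= 0.2029115 / 0.013100326
v_eff = 15.4890

15.4890


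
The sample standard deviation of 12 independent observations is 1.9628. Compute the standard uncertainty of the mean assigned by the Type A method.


u_A = s / sqrt(n)
u_A = 1.9628 / sqrt(12)
u_A = 1.9628 / 3.4641016
u_A = 0.5666

0.5666


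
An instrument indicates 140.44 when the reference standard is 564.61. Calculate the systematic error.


Systematic error = measured - true
= 140.44 - 564.61
= -424.1700

-424.1700


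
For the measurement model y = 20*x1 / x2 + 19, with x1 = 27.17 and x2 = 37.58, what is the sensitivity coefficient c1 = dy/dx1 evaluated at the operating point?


y = 20*x1 / x2 + 19
dy/dx1 = 20/x2
Evaluate at x2 = 37.58: c1 = 20 / 37.58
c1 = 0.5322

0.5322


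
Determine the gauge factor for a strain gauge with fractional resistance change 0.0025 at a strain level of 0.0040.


GF = (dR/R) / epsilon
= 0.0025 / 0.0040
= 0.6250

0.6250


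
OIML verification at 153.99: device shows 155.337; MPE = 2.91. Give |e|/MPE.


e = indication - reference = 155.337 - 153.99 = 1.3470
|e| = 1.3470
ratio = |e| / MPE = 1.3470 / 2.91
ratio = 0.4629

0.4629


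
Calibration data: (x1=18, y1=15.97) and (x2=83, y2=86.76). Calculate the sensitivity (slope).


slope = (y2 - y1) / (x2 - x1)
= (86.76 - 15.97) / (83 - 18)
= 70.7900 / 65
= 1.0891

1.0891


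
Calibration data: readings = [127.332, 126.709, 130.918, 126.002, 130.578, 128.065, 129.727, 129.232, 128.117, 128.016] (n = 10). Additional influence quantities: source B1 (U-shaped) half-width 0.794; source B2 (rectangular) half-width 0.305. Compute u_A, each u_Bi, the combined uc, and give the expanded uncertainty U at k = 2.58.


mean = (127.332 + 126.709 + 130.918 + 126.002 + 130.578 + 128.065 + 129.727 + 129.232 + 128.117 + 128.016) / 10 = 128.4696
s = sqrt(sum((x - mean)^2)/(n-1)) = 1.618607
u_A = s / sqrt(n) = 1.618607 / sqrt(10) = 0.51184848
u_B1 = 0.794 / sqrt(2) = 0.56144278
u_B2 = 0.305 / sqrt(3) = 0.17609183
uc = sqrt(0.51184848^2 + 0.56144278^2 + 0.17609183^2) = 0.77988153
U = k * uc = 2.58 * 0.77988153
U = 2.0121

2.0121


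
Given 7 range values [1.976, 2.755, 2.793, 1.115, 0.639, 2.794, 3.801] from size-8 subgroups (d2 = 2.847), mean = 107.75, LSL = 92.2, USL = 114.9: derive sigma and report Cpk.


R_bar = (1.976 + 2.755 + 2.793 + 1.115 + 0.639 + 2.794 + 3.801) / 7 = 2.2675714
sigma = R_bar / d2 = 2.2675714 / 2.847 = 0.79647749
Cp = (USL - LSL)/(6*sigma) = (114.9 - 92.2)/(6*0.79647749) = 4.7501
Cpu = (114.9 - 107.75)/(3*0.79647749) = 2.9923
Cpl = (107.75 - 92.2)/(3*0.79647749) = 6.5078
Cpk = min(Cpu, Cpl) = 2.9923

2.9923


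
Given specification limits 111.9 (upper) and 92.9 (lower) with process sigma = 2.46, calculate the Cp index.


Cp = (USL - LSL) / (6 * sigma)
= (111.9 - 92.9) / (6 * 2.46)
= 19.0000 / 14.7600
= 1.2873

1.2873


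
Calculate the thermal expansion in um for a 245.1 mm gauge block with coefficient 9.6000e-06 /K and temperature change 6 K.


dL = L * alpha * dT
= 245.1 * 9.6000e-06 * 6
= 0.0141178 mm
dL_um = 0.0141178 * 1000 = 14.1178 um

14.1178


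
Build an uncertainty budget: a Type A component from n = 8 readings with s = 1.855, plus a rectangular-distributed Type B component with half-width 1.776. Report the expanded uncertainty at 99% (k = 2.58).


u_A = s / sqrt(n) = 1.855 / sqrt(8) = 0.65584154
u_B = half_width / sqrt(3) = 1.776 / sqrt(3) = 1.0253741
uc = sqrt(u_A^2 + u_B^2) = sqrt(0.65584154^2 + 1.0253741^2) = 1.2171771
U = k * uc = 2.58 * 1.2171771
U = 3.1403

3.1403


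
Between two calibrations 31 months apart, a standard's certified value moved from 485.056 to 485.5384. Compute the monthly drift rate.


rate = (v2 - v1) / months
= (485.5384 - 485.056) / 31
= 0.4824 / 31
= 0.0156

0.0156


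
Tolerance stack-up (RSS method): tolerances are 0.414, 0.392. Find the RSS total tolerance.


RSS = sqrt(0.414^2 + 0.392^2)
= sqrt(0.32506)
= 0.5701

0.5701


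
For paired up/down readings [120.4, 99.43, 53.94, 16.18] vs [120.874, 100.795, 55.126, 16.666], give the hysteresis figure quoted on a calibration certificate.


|120.4 - 120.874| = 0.4740
|99.43 - 100.795| = 1.3650
|53.94 - 55.126| = 1.1860
|16.18 - 16.666| = 0.4860
hysteresis = max(diffs) = 1.3650

1.3650


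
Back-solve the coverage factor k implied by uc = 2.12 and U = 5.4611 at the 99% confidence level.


k = U / uc
k = 5.4611 / 2.12
k = 2.576

2.576


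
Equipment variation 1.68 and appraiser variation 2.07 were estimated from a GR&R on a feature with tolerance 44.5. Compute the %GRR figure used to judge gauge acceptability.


GRR = sqrt(EV^2 + AV^2) = sqrt(1.68^2 + 2.07^2) = 2.665952
%GRR = GRR / tol * 100 = 2.665952 / 44.5 * 100
%GRR = 5.9909

5.9909


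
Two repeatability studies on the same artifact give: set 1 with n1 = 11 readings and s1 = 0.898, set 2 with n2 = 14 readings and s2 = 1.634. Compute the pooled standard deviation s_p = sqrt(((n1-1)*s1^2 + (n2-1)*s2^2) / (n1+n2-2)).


s_p = sqrt(((n1-1)*s1^2 + (n2-1)*s2^2) / (n1+n2-2))
numerator = (11-1)*0.898^2 + (14-1)*1.634^2 = 8.06404 + 34.709428 = 42.773468
denominator = 11 + 14 - 2 = 23
s_p^2 = 42.773468 / 23 = 1.859716
s_p = sqrt(1.859716) = 1.3637

1.3637


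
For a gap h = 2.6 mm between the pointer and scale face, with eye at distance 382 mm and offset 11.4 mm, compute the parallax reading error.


error = h * offset / d
= 2.6 * 11.4 / 382
= 0.0776

0.0776


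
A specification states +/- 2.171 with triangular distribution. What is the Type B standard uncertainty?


u_B = half_width / sqrt(6)
u_B = 2.171 / 2.4494897
u_B = 0.8863

0.8863


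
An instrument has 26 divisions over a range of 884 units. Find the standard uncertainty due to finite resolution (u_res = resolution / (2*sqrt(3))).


resolution = range / divisions
resolution = 884 / 26 = 34
u_res = resolution / (2*sqrt(3))
u_res = 34 / 3.4641016
u_res = 9.8150

9.8150


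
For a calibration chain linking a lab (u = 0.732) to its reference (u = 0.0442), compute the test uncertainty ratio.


TUR = u_lab / u_ref
= 0.732 / 0.0442
= 16.5611

16.5611


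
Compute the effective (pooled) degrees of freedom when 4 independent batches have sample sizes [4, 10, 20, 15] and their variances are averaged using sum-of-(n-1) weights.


nu = sum_i (n_i - 1)
nu = ((4 - 1) + (10 - 1) + (20 - 1) + (15 - 1))
nu = 3 + 9 + 19 + 14
nu = 45

45


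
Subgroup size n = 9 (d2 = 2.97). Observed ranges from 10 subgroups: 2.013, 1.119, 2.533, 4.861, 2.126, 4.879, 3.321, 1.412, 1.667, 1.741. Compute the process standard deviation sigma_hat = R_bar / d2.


R_bar = (2.013 + 1.119 + 2.533 + 4.861 + 2.126 + 4.879 + 3.321 + 1.412 + 1.667 + 1.741) / 10
R_bar = 25.672 / 10 = 2.5672
sigma_hat = R_bar / d2 = 2.5672 / 2.97 = 0.8644

0.8644


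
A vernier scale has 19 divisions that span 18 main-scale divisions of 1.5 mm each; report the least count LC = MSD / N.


LC = MSD / n_div
= 1.5 / 19
= 0.0789

0.0789


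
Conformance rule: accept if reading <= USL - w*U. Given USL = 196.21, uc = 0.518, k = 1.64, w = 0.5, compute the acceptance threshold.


U = k * uc = 1.64 * 0.518 = 0.84952
guard band g = w * U = 0.5 * 0.84952 = 0.42476
AL = USL - g = 196.21 - 0.42476
AL = 195.7852

195.7852


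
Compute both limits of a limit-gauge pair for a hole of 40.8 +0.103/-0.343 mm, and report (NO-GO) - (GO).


GO = nominal - lower_tol (smallest hole = maximum material condition)
GO = 40.8 - 0.343 = 40.457
NO-GO = nominal + upper_tol (largest hole = least material condition)
NO-GO = 40.8 + 0.103 = 40.903
spread = NO-GO - GO = 40.903 - 40.457 = 0.4460

0.4460


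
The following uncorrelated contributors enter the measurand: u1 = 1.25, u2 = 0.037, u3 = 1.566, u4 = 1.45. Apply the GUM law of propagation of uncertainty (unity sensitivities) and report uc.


uc = sqrt(1.25^2 + 0.037^2 + 1.566^2 + 1.45^2)
uc = sqrt(6.118725)
uc = 2.4736

2.4736


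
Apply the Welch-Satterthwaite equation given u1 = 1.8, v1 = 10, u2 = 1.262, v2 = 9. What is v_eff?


uc = sqrt(u1^2 + u2^2) = sqrt(1.8^2 + 1.262^2) = 2.1983275
v_eff = uc^4 / (u1^4/v1 + u2^4/v2)
= 2.1983275^4 / (1.8^4/10 + 1.262^4/9)
= 23.354446 / 1.331595
v_eff = 17.5387

17.5387


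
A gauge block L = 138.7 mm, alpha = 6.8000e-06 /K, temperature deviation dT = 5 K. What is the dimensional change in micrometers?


dL = L * alpha * dT
= 138.7 * 6.8000e-06 * 5
= 0.0047158 mm
dL_um = 0.0047158 * 1000 = 4.7158 um

4.7158


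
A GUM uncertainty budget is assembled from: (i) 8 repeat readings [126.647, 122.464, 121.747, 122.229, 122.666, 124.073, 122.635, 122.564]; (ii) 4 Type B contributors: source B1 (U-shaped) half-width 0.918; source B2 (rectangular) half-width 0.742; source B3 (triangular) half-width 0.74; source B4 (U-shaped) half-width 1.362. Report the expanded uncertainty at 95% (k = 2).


mean = (126.647 + 122.464 + 121.747 + 122.229 + 122.666 + 124.073 + 122.635 + 122.564) / 8 = 123.128125
s = sqrt(sum((x - mean)^2)/(n-1)) = 1.5678572
u_A = s / sqrt(n) = 1.5678572 / sqrt(8) = 0.55432123
u_B1 = 0.918 / sqrt(2) = 0.64912403
u_B2 = 0.742 / sqrt(3) = 0.4283939
u_B3 = 0.74 / sqrt(6) = 0.30210373
u_B4 = 1.362 / sqrt(2) = 0.96307944
uc = sqrt(0.55432123^2 + 0.64912403^2 + 0.4283939^2 + 0.30210373^2 + 0.96307944^2) = 1.3895841
U = k * uc = 2 * 1.3895841
U = 2.7792

2.7792


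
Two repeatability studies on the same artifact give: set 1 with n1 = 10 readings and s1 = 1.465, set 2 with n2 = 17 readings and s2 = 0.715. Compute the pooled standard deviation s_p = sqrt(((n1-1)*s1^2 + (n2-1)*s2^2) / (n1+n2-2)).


s_p = sqrt(((n1-1)*s1^2 + (n2-1)*s2^2) / (n1+n2-2))
numerator = (10-1)*1.465^2 + (17-1)*0.715^2 = 19.316025 + 8.1796 = 27.495625
denominator = 10 + 17 - 2 = 25
s_p^2 = 27.495625 / 25 = 1.099825
s_p = sqrt(1.099825) = 1.0487

1.0487


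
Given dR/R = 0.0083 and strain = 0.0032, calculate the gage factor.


GF = (dR/R) / epsilon
= 0.0083 / 0.0032
= 2.5938

2.5938


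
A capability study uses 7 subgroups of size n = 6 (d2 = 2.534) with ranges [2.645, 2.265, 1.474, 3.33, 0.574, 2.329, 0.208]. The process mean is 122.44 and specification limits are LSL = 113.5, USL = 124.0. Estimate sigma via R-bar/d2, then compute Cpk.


R_bar = (2.645 + 2.265 + 1.474 + 3.33 + 0.574 + 2.329 + 0.208) / 7 = 1.8321429
sigma = R_bar / d2 = 1.8321429 / 2.534 = 0.72302403
Cp = (USL - LSL)/(6*sigma) = (124.0 - 113.5)/(6*0.72302403) = 2.4204
Cpu = (124.0 - 122.44)/(3*0.72302403) = 0.7192
Cpl = (122.44 - 113.5)/(3*0.72302403) = 4.1216
Cpk = min(Cpu, Cpl) = 0.7192

0.7192


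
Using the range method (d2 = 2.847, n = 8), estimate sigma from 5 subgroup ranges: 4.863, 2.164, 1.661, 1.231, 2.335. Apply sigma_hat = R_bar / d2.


R_bar = (4.863 + 2.164 + 1.661 + 1.231 + 2.335) / 5
R_bar = 12.254 / 5 = 2.4508
sigma_hat = R_bar / d2 = 2.4508 / 2.847 = 0.8608

0.8608


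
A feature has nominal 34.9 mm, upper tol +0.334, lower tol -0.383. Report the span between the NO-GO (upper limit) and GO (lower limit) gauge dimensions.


GO = nominal - lower_tol (smallest hole = maximum material condition)
GO = 34.9 - 0.383 = 34.517
NO-GO = nominal + upper_tol (largest hole = least material condition)
NO-GO = 34.9 + 0.334 = 35.234
spread = NO-GO - GO = 35.234 - 34.517 = 0.7170

0.7170


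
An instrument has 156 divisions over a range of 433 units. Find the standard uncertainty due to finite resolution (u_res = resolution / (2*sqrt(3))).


resolution = range / divisions
resolution = 433 / 156 = 2.775641
u_res = resolution / (2*sqrt(3))
u_res = 2.775641 / 3.4641016
u_res = 0.8013

0.8013


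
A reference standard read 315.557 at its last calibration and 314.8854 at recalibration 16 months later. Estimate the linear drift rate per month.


rate = (v2 - v1) / months
= (314.8854 - 315.557) / 16
= -0.6716 / 16
= -0.0420

-0.0420


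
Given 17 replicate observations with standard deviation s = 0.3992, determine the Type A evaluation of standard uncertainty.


u_A = s / sqrt(n)
u_A = 0.3992 / sqrt(17)
u_A = 0.3992 / 4.1231056
u_A = 0.0968

0.0968


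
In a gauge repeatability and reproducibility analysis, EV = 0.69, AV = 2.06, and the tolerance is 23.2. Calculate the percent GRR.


GRR = sqrt(EV^2 + AV^2) = sqrt(0.69^2 + 2.06^2) = 2.1724871
%GRR = GRR / tol * 100 = 2.1724871 / 23.2 * 100
%GRR = 9.3642

9.3642


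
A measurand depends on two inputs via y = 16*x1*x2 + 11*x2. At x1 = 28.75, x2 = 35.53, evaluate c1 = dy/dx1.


y = 16*x1*x2 + 11*x2
dy/dx1 = 16*x2
Evaluate at x2 = 35.53: c1 = 16 * 35.53
c1 = 568.4800

568.4800


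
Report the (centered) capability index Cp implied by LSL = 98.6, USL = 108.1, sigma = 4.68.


Cp = (USL - LSL) / (6 * sigma)
= (108.1 - 98.6) / (6 * 4.68)
= 9.5000 / 28.0800
= 0.3383

0.3383


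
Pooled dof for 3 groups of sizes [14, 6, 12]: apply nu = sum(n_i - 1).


nu = sum_i (n_i - 1)
nu = ((14 - 1) + (6 - 1) + (12 - 1))
nu = 13 + 5 + 11
nu = 29

29


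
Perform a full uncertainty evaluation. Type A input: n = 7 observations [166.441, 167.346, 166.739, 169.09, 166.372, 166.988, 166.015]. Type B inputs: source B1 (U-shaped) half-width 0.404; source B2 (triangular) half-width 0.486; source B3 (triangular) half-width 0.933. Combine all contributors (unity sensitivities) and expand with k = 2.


mean = (166.441 + 167.346 + 166.739 + 169.09 + 166.372 + 166.988 + 166.015) / 7 = 166.9987143
s = sqrt(sum((x - mean)^2)/(n-1)) = 1.0192448
u_A = s / sqrt(n) = 1.0192448 / sqrt(7) = 0.38523832
u_B1 = 0.404 / sqrt(2) = 0.28567114
u_B2 = 0.486 / sqrt(6) = 0.19840867
u_B3 = 0.933 / sqrt(6) = 0.38089566
uc = sqrt(0.38523832^2 + 0.28567114^2 + 0.19840867^2 + 0.38089566^2) = 0.64378884
U = k * uc = 2 * 0.64378884
U = 1.2876

1.2876


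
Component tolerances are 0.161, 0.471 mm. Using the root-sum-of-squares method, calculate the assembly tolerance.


RSS = sqrt(0.161^2 + 0.471^2)
= sqrt(0.247762)
= 0.4978

0.4978


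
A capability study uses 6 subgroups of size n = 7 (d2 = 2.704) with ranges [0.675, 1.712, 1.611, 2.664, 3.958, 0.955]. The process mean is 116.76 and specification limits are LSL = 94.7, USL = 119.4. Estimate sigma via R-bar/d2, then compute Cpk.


R_bar = (0.675 + 1.712 + 1.611 + 2.664 + 3.958 + 0.955) / 6 = 1.9291667
sigma = R_bar / d2 = 1.9291667 / 2.704 = 0.71344922
Cp = (USL - LSL)/(6*sigma) = (119.4 - 94.7)/(6*0.71344922) = 5.7701
Cpu = (119.4 - 116.76)/(3*0.71344922) = 1.2334
Cpl = (116.76 - 94.7)/(3*0.71344922) = 10.3067
Cpk = min(Cpu, Cpl) = 1.2334

1.2334


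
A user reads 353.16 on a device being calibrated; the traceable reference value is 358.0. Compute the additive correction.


Correction = standard - reading
= 358.0 - 353.16
= 4.8400

4.8400


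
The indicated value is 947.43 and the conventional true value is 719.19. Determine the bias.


Systematic error = measured - true
= 947.43 - 719.19
= 228.2400

228.2400


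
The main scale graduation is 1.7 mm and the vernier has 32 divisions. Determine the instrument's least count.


LC = MSD / n_div
= 1.7 / 32
= 0.0531

0.0531


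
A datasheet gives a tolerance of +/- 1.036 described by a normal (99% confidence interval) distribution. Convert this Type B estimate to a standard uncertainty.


u_B = half_width / 2.576
u_B = 1.036 / 2.576
u_B = 0.4022

0.4022


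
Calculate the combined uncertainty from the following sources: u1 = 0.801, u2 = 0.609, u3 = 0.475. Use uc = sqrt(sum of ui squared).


uc = sqrt(0.801^2 + 0.609^2 + 0.475^2)
uc = sqrt(1.238107)
uc = 1.1127

1.1127


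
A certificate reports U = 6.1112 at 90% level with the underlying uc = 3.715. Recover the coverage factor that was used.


k = U / uc
k = 6.1112 / 3.715
k = 1.645

1.645


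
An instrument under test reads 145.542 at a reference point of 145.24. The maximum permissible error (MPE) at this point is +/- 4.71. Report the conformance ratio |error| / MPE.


e = indication - reference = 145.542 - 145.24 = 0.3020
|e| = 0.3020
ratio = |e| / MPE = 0.3020 / 4.71
ratio = 0.0641

0.0641


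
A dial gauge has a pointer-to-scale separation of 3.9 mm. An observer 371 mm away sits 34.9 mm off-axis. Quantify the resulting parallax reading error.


error = h * offset / d
= 3.9 * 34.9 / 371
= 0.3669

0.3669


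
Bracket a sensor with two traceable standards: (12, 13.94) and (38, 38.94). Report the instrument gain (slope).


slope = (y2 - y1) / (x2 - x1)
= (38.94 - 13.94) / (38 - 12)
= 25.0000 / 26
= 0.9615

0.9615


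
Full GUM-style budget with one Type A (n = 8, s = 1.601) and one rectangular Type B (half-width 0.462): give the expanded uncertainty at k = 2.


u_A = s / sqrt(n) = 1.601 / sqrt(8) = 0.56603898
u_B = half_width / sqrt(3) = 0.462 / sqrt(3) = 0.26673582
uc = sqrt(u_A^2 + u_B^2) = sqrt(0.56603898^2 + 0.26673582^2) = 0.62573806
U = k * uc = 2 * 0.62573806
U = 1.2515

1.2515


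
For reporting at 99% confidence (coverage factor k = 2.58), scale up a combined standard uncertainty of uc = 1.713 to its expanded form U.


U = k * uc
U = 2.58 * 1.713
U = 4.4195

4.4195


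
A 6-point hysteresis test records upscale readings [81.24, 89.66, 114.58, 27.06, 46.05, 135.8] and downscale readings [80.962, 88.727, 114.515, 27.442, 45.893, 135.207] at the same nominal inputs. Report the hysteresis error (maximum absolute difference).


|81.24 - 80.962| = 0.2780
|89.66 - 88.727| = 0.9330
|114.58 - 114.515| = 0.0650
|27.06 - 27.442| = 0.3820
|46.05 - 45.893| = 0.1570
|135.8 - 135.207| = 0.5930
hysteresis = max(diffs) = 0.9330

0.9330


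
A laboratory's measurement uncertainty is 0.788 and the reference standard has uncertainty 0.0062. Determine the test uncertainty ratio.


TUR = u_lab / u_ref
= 0.788 / 0.0062
= 127.0968

127.0968


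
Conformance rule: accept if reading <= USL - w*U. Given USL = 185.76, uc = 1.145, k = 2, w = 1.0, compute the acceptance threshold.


U = k * uc = 2 * 1.145 = 2.29
guard band g = w * U = 1.0 * 2.29 = 2.29
AL = USL - g = 185.76 - 2.29
AL = 183.4700

183.4700


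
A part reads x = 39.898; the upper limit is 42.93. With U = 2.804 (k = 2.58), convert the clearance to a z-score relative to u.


u = U / k = 2.804 / 2.58 = 1.0868217
margin = |USL - x| = |42.93 - 39.898| = 3.032
z = margin / u = 3.032 / 1.0868217
z = 2.7898

2.7898


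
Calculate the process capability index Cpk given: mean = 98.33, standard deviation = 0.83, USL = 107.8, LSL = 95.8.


Cpu = (USL - mean) / (3*sigma) = (107.8 - 98.33) / (3*0.83) = 3.8032
Cpl = (mean - LSL) / (3*sigma) = (98.33 - 95.8) / (3*0.83) = 1.0161
Cpk = min(Cpu, Cpl) = 1.0161

1.0161


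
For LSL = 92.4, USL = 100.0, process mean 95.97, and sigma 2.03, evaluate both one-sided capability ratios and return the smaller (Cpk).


Cpu = (USL - mean) / (3*sigma) = (100.0 - 95.97) / (3*2.03) = 0.6617
Cpl = (mean - LSL) / (3*sigma) = (95.97 - 92.4) / (3*2.03) = 0.5862
Cpk = min(Cpu, Cpl) = 0.5862

0.5862


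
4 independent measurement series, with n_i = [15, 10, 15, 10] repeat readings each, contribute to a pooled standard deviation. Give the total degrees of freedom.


nu = sum_i (n_i - 1)
nu = ((15 - 1) + (10 - 1) + (15 - 1) + (10 - 1))
nu = 14 + 9 + 14 + 9
nu = 46

46


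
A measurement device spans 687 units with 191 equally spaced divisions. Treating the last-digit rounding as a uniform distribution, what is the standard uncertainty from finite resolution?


resolution = range / divisions
resolution = 687 / 191 = 3.5968586
u_res = resolution / (2*sqrt(3))
u_res = 3.5968586 / 3.4641016
u_res = 1.0383

1.0383


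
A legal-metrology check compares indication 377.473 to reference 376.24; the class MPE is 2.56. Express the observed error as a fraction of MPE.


e = indication - reference = 377.473 - 376.24 = 1.2330
|e| = 1.2330
ratio = |e| / MPE = 1.2330 / 2.56
ratio = 0.4816

0.4816


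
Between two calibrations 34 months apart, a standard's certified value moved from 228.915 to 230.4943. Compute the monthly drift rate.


rate = (v2 - v1) / months
= (230.4943 - 228.915) / 34
= 1.5793 / 34
= 0.0465

0.0465


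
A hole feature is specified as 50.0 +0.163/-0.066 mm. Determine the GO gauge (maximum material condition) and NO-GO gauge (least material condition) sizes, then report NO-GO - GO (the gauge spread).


GO = nominal - lower_tol (smallest hole = maximum material condition)
GO = 50.0 - 0.066 = 49.934
NO-GO = nominal + upper_tol (largest hole = least material condition)
NO-GO = 50.0 + 0.163 = 50.163
spread = NO-GO - GO = 50.163 - 49.934 = 0.2290

0.2290


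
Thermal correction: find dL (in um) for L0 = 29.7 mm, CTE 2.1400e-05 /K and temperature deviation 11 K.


dL = L * alpha * dT
= 29.7 * 2.1400e-05 * 11
= 0.0069914 mm
dL_um = 0.0069914 * 1000 = 6.9914 um

6.9914


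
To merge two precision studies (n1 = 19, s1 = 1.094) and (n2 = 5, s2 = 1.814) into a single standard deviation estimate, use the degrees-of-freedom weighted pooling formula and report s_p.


s_p = sqrt(((n1-1)*s1^2 + (n2-1)*s2^2) / (n1+n2-2))
numerator = (19-1)*1.094^2 + (5-1)*1.814^2 = 21.543048 + 13.162384 = 34.705432
denominator = 19 + 5 - 2 = 22
s_p^2 = 34.705432 / 22 = 1.5775196
s_p = sqrt(1.5775196) = 1.2560

1.2560


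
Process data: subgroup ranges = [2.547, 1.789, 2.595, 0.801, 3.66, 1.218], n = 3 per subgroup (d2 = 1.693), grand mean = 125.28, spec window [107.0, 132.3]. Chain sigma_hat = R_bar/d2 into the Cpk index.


R_bar = (2.547 + 1.789 + 2.595 + 0.801 + 3.66 + 1.218) / 6 = 2.1016667
sigma = R_bar / d2 = 2.1016667 / 1.693 = 1.2413861
Cp = (USL - LSL)/(6*sigma) = (132.3 - 107.0)/(6*1.2413861) = 3.3967
Cpu = (132.3 - 125.28)/(3*1.2413861) = 1.8850
Cpl = (125.28 - 107.0)/(3*1.2413861) = 4.9085
Cpk = min(Cpu, Cpl) = 1.8850

1.8850


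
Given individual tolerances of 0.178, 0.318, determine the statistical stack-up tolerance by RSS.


RSS = sqrt(0.178^2 + 0.318^2)
= sqrt(0.132808)
= 0.3644

0.3644


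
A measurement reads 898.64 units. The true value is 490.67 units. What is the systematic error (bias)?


Systematic error = measured - true
= 898.64 - 490.67
= 407.9700

407.9700


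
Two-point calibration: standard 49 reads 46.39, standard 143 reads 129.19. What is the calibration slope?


slope = (y2 - y1) / (x2 - x1)
= (129.19 - 46.39) / (143 - 49)
= 82.8000 / 94
= 0.8809

0.8809


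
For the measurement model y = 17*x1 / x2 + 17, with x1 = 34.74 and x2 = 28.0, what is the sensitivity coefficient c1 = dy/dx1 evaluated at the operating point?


y = 17*x1 / x2 + 17
dy/dx1 = 17/x2
Evaluate at x2 = 28.0: c1 = 17 / 28.0
c1 = 0.6071

0.6071


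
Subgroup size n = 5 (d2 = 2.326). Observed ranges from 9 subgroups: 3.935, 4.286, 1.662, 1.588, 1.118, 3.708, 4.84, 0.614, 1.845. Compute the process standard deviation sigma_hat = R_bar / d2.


R_bar = (3.935 + 4.286 + 1.662 + 1.588 + 1.118 + 3.708 + 4.84 + 0.614 + 1.845) / 9
R_bar = 23.596 / 9 = 2.6217778
sigma_hat = R_bar / d2 = 2.6217778 / 2.326 = 1.1272

1.1272


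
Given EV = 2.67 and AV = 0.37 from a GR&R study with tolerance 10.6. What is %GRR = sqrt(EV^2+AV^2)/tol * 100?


GRR = sqrt(EV^2 + AV^2) = sqrt(2.67^2 + 0.37^2) = 2.6955148
%GRR = GRR / tol * 100 = 2.6955148 / 10.6 * 100
%GRR = 25.4294

25.4294


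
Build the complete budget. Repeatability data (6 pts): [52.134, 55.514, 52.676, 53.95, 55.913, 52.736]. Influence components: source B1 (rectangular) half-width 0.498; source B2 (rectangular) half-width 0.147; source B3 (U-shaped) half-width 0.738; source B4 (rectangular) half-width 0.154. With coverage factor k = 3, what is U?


mean = (52.134 + 55.514 + 52.676 + 53.95 + 55.913 + 52.736) / 6 = 53.8205
s = sqrt(sum((x - mean)^2)/(n-1)) = 1.5870458
u_A = s / sqrt(n) = 1.5870458 / sqrt(6) = 0.64790873
u_B1 = 0.498 / sqrt(3) = 0.28752043
u_B2 = 0.147 / sqrt(3) = 0.08487049
u_B3 = 0.738 / sqrt(2) = 0.5218448
u_B4 = 0.154 / sqrt(3) = 0.088911941
uc = sqrt(0.64790873^2 + 0.28752043^2 + 0.08487049^2 + 0.5218448^2 + 0.088911941^2) = 0.88875421
U = k * uc = 3 * 0.88875421
U = 2.6663

2.6663


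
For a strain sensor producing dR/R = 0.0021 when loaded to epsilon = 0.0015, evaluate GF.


GF = (dR/R) / epsilon
= 0.0021 / 0.0015
= 1.4000

1.4000


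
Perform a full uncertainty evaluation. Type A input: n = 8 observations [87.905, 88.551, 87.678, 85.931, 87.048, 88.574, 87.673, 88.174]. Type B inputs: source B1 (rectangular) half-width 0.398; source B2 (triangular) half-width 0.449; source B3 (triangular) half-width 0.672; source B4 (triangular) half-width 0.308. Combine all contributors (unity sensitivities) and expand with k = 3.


mean = (87.905 + 88.551 + 87.678 + 85.931 + 87.048 + 88.574 + 87.673 + 88.174) / 8 = 87.69175
s = sqrt(sum((x - mean)^2)/(n-1)) = 0.8709528
u_A = s / sqrt(n) = 0.8709528 / sqrt(8) = 0.30792832
u_B1 = 0.398 / sqrt(3) = 0.22978541
u_B2 = 0.449 / sqrt(6) = 0.18330348
u_B3 = 0.672 / sqrt(6) = 0.27434285
u_B4 = 0.308 / sqrt(6) = 0.12574047
uc = sqrt(0.30792832^2 + 0.22978541^2 + 0.18330348^2 + 0.27434285^2 + 0.12574047^2) = 0.52181991
U = k * uc = 3 * 0.52181991
U = 1.5655

1.5655


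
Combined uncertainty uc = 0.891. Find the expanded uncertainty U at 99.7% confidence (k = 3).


U = k * uc
U = 3 * 0.891
U = 2.6730

2.6730


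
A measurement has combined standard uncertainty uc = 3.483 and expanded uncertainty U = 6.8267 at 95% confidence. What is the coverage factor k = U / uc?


k = U / uc
k = 6.8267 / 3.483
k = 1.96

1.96


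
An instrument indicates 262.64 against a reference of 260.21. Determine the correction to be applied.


Correction = standard - reading
= 260.21 - 262.64
= -2.4300

-2.4300


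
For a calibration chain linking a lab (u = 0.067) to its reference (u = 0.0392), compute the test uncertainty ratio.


TUR = u_lab / u_ref
= 0.067 / 0.0392
= 1.7092

1.7092


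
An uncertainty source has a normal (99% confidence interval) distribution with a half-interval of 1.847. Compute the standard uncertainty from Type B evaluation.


u_B = half_width / 2.576
u_B = 1.847 / 2.576
u_B = 0.7170

0.7170


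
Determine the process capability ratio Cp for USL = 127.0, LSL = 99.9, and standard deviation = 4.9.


Cp = (USL - LSL) / (6 * sigma)
= (127.0 - 99.9) / (6 * 4.9)
= 27.1000 / 29.4000
= 0.9218

0.9218


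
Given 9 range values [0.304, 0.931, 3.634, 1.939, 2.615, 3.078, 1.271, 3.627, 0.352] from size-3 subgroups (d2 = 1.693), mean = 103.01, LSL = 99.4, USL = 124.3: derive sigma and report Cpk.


R_bar = (0.304 + 0.931 + 3.634 + 1.939 + 2.615 + 3.078 + 1.271 + 3.627 + 0.352) / 9 = 1.9723333
sigma = R_bar / d2 = 1.9723333 / 1.693 = 1.1649931
Cp = (USL - LSL)/(6*sigma) = (124.3 - 99.4)/(6*1.1649931) = 3.5623
Cpu = (124.3 - 103.01)/(3*1.1649931) = 6.0916
Cpl = (103.01 - 99.4)/(3*1.1649931) = 1.0329
Cpk = min(Cpu, Cpl) = 1.0329

1.0329


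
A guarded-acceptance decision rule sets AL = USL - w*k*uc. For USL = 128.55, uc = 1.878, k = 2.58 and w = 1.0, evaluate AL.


U = k * uc = 2.58 * 1.878 = 4.84524
guard band g = w * U = 1.0 * 4.84524 = 4.84524
AL = USL - g = 128.55 - 4.84524
AL = 123.7048

123.7048


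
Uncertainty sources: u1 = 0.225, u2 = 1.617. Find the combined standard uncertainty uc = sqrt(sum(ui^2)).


uc = sqrt(0.225^2 + 1.617^2)
uc = sqrt(2.665314)
uc = 1.6326

1.6326


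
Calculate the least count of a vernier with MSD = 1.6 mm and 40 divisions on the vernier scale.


LC = MSD / n_div
= 1.6 / 40
= 0.0400

0.0400


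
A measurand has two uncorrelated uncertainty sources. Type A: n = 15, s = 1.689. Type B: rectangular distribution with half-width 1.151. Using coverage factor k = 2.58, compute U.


u_A = s / sqrt(n) = 1.689 / sqrt(15) = 0.43609792
u_B = half_width / sqrt(3) = 1.151 / sqrt(3) = 0.66453016
uc = sqrt(u_A^2 + u_B^2) = sqrt(0.43609792^2 + 0.66453016^2) = 0.79484698
U = k * uc = 2.58 * 0.79484698
U = 2.0507

2.0507


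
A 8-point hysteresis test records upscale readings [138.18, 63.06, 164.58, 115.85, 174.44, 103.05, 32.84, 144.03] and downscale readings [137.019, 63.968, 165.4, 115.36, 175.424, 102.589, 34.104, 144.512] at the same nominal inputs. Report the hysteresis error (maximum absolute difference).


|138.18 - 137.019| = 1.1610
|63.06 - 63.968| = 0.9080
|164.58 - 165.4| = 0.8200
|115.85 - 115.36| = 0.4900
|174.44 - 175.424| = 0.9840
|103.05 - 102.589| = 0.4610
|32.84 - 34.104| = 1.2640
|144.03 - 144.512| = 0.4820
hysteresis = max(diffs) = 1.2640

1.2640


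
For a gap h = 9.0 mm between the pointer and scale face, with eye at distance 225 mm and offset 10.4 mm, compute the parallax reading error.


error = h * offset / d
= 9.0 * 10.4 / 225
= 0.4160

0.4160


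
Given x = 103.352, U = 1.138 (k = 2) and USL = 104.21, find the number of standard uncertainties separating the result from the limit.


u = U / k = 1.138 / 2 = 0.569
margin = |USL - x| = |104.21 - 103.352| = 0.858
z = margin / u = 0.858 / 0.569
z = 1.5079

1.5079


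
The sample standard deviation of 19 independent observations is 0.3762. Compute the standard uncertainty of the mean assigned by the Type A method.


u_A = s / sqrt(n)
u_A = 0.3762 / sqrt(19)
u_A = 0.3762 / 4.3588989
u_A = 0.0863

0.0863


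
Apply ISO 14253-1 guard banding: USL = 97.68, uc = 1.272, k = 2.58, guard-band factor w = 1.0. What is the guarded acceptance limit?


U = k * uc = 2.58 * 1.272 = 3.28176
guard band g = w * U = 1.0 * 3.28176 = 3.28176
AL = USL - g = 97.68 - 3.28176
AL = 94.3982

94.3982


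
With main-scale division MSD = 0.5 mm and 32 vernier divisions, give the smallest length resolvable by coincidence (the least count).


LC = MSD / n_div
= 0.5 / 32
= 0.0156

0.0156


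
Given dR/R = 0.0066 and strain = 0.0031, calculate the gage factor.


GF = (dR/R) / epsilon
= 0.0066 / 0.0031
= 2.1290

2.1290


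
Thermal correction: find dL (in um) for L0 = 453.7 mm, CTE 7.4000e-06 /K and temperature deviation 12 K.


dL = L * alpha * dT
= 453.7 * 7.4000e-06 * 12
= 0.0402886 mm
dL_um = 0.0402886 * 1000 = 40.2886 um

40.2886


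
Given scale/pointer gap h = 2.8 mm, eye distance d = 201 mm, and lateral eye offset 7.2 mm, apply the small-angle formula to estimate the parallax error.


error = h * offset / d
= 2.8 * 7.2 / 201
= 0.1003

0.1003


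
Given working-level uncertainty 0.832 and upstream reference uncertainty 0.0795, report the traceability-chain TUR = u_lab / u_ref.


TUR = u_lab / u_ref
= 0.832 / 0.0795
= 10.4654

10.4654


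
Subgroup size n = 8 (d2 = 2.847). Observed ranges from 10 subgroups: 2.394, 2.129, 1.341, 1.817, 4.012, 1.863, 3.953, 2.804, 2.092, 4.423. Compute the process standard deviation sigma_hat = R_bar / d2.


R_bar = (2.394 + 2.129 + 1.341 + 1.817 + 4.012 + 1.863 + 3.953 + 2.804 + 2.092 + 4.423) / 10
R_bar = 26.828 / 10 = 2.6828
sigma_hat = R_bar / d2 = 2.6828 / 2.847 = 0.9423

0.9423


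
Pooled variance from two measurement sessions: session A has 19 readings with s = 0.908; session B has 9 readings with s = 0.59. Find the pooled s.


s_p = sqrt(((n1-1)*s1^2 + (n2-1)*s2^2) / (n1+n2-2))
numerator = (19-1)*0.908^2 + (9-1)*0.59^2 = 14.840352 + 2.7848 = 17.625152
denominator = 19 + 9 - 2 = 26
s_p^2 = 17.625152 / 26 = 0.67789046
s_p = sqrt(0.67789046) = 0.8233

0.8233


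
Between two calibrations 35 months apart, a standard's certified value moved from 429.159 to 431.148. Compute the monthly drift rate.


rate = (v2 - v1) / months
= (431.148 - 429.159) / 35
= 1.9890 / 35
= 0.0568

0.0568


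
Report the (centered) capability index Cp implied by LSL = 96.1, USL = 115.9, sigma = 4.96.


Cp = (USL - LSL) / (6 * sigma)
= (115.9 - 96.1) / (6 * 4.96)
= 19.8000 / 29.7600
= 0.6653

0.6653


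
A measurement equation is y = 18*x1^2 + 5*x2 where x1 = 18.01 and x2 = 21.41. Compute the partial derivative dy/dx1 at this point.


y = 18*x1^2 + 5*x2
dy/dx1 = 2*18*x1
Evaluate at x1 = 18.01: c1 = 36 * 18.01
c1 = 648.3600

648.3600


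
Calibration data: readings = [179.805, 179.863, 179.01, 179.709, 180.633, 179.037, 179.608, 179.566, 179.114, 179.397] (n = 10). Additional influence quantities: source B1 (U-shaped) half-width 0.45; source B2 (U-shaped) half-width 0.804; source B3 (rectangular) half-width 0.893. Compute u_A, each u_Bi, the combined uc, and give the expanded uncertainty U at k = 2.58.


mean = (179.805 + 179.863 + 179.01 + 179.709 + 180.633 + 179.037 + 179.608 + 179.566 + 179.114 + 179.397) / 10 = 179.5742
s = sqrt(sum((x - mean)^2)/(n-1)) = 0.48616431
u_A = s / sqrt(n) = 0.48616431 / sqrt(10) = 0.15373865
u_B1 = 0.45 / sqrt(2) = 0.31819805
u_B2 = 0.804 / sqrt(2) = 0.56851385
u_B3 = 0.893 / sqrt(3) = 0.51557379
uc = sqrt(0.15373865^2 + 0.31819805^2 + 0.56851385^2 + 0.51557379^2) = 0.84493189
U = k * uc = 2.58 * 0.84493189
U = 2.1799

2.1799


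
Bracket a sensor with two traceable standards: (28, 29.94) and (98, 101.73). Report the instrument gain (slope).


slope = (y2 - y1) / (x2 - x1)
= (101.73 - 29.94) / (98 - 28)
= 71.7900 / 70
= 1.0256

1.0256


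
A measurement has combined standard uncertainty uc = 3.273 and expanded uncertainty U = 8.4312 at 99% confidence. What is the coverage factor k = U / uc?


k = U / uc
k = 8.4312 / 3.273
k = 2.576

2.576


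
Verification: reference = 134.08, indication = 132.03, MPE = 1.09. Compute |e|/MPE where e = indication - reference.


e = indication - reference = 132.03 - 134.08 = -2.0500
|e| = 2.0500
ratio = |e| / MPE = 2.0500 / 1.09
ratio = 1.8807

1.8807


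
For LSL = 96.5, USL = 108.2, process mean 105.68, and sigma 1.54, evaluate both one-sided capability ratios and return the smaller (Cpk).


Cpu = (USL - mean) / (3*sigma) = (108.2 - 105.68) / (3*1.54) = 0.5455
Cpl = (mean - LSL) / (3*sigma) = (105.68 - 96.5) / (3*1.54) = 1.9870
Cpk = min(Cpu, Cpl) = 0.5455

0.5455


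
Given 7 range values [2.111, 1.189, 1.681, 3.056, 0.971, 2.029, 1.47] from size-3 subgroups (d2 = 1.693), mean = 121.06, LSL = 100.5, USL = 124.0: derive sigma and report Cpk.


R_bar = (2.111 + 1.189 + 1.681 + 3.056 + 0.971 + 2.029 + 1.47) / 7 = 1.7867143
sigma = R_bar / d2 = 1.7867143 / 1.693 = 1.055354
Cp = (USL - LSL)/(6*sigma) = (124.0 - 100.5)/(6*1.055354) = 3.7112
Cpu = (124.0 - 121.06)/(3*1.055354) = 0.9286
Cpl = (121.06 - 100.5)/(3*1.055354) = 6.4939
Cpk = min(Cpu, Cpl) = 0.9286

0.9286


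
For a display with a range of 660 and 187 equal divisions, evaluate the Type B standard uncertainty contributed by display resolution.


resolution = range / divisions
resolution = 660 / 187 = 3.5294118
u_res = resolution / (2*sqrt(3))
u_res = 3.5294118 / 3.4641016
u_res = 1.0189

1.0189


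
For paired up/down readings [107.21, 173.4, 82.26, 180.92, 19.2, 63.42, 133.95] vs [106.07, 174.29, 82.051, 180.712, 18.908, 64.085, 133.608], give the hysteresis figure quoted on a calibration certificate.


|107.21 - 106.07| = 1.1400
|173.4 - 174.29| = 0.8900
|82.26 - 82.051| = 0.2090
|180.92 - 180.712| = 0.2080
|19.2 - 18.908| = 0.2920
|63.42 - 64.085| = 0.6650
|133.95 - 133.608| = 0.3420
hysteresis = max(diffs) = 1.1400

1.1400


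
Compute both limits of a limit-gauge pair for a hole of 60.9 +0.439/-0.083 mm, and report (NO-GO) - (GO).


GO = nominal - lower_tol (smallest hole = maximum material condition)
GO = 60.9 - 0.083 = 60.817
NO-GO = nominal + upper_tol (largest hole = least material condition)
NO-GO = 60.9 + 0.439 = 61.339
spread = NO-GO - GO = 61.339 - 60.817 = 0.5220

0.5220
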